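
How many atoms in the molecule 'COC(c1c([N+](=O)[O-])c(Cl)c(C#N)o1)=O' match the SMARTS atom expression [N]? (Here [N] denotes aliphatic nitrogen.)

2

The query [N] means: uppercase N matches aliphatic (non-aromatic) nitrogen only.
Check the 15 heavy atoms by environment: 1× o (aromatic) → no; 4× c (aromatic) → no; 1× Cl → no; 1× N (charge +1) → match; 1× O (charge -1) → no; 3× O → no; 3× C → no; 1× N → match.
Summing the matching environments: 1 + 1 = 2 matching atoms.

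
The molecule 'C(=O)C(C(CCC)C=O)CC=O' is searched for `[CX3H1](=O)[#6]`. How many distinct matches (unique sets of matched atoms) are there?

[CX3H1](=O)[#6] is the SMARTS for an aldehyde: an sp2 carbon with one H, double-bonded to O and single-bonded to carbon.
The molecule carries 3 separate instances of an aldehyde (-CHO) meeting every constraint; each maps to a distinct set of atoms, giving 3 matches.

3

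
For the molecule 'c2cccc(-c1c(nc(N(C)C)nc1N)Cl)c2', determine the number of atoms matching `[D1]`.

Check the 17 heavy atoms by environment: 2× n (aromatic, D2) → no; 5× c (aromatic, D3) → no; 1× Cl (D1) → match; 5× c (aromatic, D2) → no; 1× N (D1) → match; 1× N (D3) → no; 2× C (D1) → match.
Summing the matching environments: 1 + 1 + 2 = 4 matching atoms.

4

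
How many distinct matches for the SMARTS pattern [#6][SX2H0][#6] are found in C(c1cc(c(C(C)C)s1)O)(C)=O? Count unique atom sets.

[#6][SX2H0][#6] is the SMARTS for a thioether: an aliphatic sulfur bridging two carbons with no H on the sulfur.
No fragment in the molecule satisfies every constraint, giving 0 matches.

0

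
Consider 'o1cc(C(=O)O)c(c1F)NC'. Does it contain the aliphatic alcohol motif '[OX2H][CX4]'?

The pattern [OX2H][CX4] describes a hydroxyl oxygen bound to an sp3 (X4) carbon — an aliphatic alcohol.
The closest candidate here is a carboxylic acid group (-C(=O)OH), but the -OH is on a CX3 carbonyl carbon, not a CX4 carbon. No other fragment satisfies the full query, so there is no match.

No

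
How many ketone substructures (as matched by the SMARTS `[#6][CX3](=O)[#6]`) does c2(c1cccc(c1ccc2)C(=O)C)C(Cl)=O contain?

1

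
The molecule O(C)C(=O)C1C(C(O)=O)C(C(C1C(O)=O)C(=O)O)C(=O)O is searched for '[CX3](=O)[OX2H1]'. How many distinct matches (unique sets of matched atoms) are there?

4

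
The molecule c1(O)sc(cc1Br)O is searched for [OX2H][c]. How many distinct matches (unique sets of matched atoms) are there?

[OX2H][c] is the SMARTS for a phenol: a hydroxyl oxygen attached to an aromatic carbon.
The molecule carries 2 separate instances of a hydroxyl group (-OH) meeting every constraint; each maps to a distinct set of atoms, giving 2 matches.

2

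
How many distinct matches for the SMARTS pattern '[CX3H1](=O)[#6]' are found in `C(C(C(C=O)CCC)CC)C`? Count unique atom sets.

[CX3H1](=O)[#6] is the SMARTS for an aldehyde: an sp2 carbon with one H, double-bonded to O and single-bonded to carbon.
Exactly one fragment in the molecule meets all constraints, giving 1 match.

1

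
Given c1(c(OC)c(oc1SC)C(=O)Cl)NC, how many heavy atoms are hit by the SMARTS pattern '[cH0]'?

The query [cH0] means: aromatic carbon with no attached hydrogen (substituted or ring-fusion).
Check the 14 heavy atoms by environment: 1× o (aromatic, H0) → no; 4× c (aromatic, H0) → match; 1× S (H0) → no; 3× C (H3) → no; 1× N (H1) → no; 2× O (H0) → no; 1× C (H0) → no; 1× Cl (H0) → no.
That gives 4 matching atoms.

4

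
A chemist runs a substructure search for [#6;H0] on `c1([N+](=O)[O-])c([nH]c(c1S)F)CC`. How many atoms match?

The query [#6;H0] means: any carbon with no attached hydrogen.
Check the 12 heavy atoms by environment: 1× n (aromatic, H1) → no; 4× c (aromatic, H0) → match; 1× C (H2) → no; 1× C (H3) → no; 1× N (charge +1, H0) → no; 1× O (charge -1, H0) → no; 1× O (H0) → no; 1× S (H1) → no; 1× F (H0) → no.
That gives 4 matching atoms.

4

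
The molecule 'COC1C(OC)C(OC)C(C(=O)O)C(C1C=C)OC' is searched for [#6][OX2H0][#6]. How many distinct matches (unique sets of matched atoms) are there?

4

[#6][OX2H0][#6] is the SMARTS for an ether: an aliphatic oxygen bridging two carbons with no H on the oxygen.
The molecule carries 4 separate instances of a methoxy ether (-OCH3) meeting every constraint; each maps to a distinct set of atoms, giving 4 matches.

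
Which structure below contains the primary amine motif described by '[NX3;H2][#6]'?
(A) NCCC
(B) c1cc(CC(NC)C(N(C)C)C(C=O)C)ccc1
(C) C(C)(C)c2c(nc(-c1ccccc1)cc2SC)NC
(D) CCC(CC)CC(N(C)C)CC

[NX3;H2][#6] describes a trivalent nitrogen with two H attached to carbon (a primary amine).
(A) contains a primary amino group (-NH2), which satisfies every atom and bond constraint.
(B) has a dimethylamino group (-N(CH3)2) but the nitrogen has H0, not H2.
(C) has an N-methylamino group (-NHCH3) but the nitrogen bears two carbons and only one H (H1), not H2.
(D) has a dimethylamino group (-N(CH3)2) but the nitrogen has H0, not H2.
So the answer is (A).

A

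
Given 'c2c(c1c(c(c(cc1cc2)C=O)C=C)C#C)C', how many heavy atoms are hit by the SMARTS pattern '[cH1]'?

4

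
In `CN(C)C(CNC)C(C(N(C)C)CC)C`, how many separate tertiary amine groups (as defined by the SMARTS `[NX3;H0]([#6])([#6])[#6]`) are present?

2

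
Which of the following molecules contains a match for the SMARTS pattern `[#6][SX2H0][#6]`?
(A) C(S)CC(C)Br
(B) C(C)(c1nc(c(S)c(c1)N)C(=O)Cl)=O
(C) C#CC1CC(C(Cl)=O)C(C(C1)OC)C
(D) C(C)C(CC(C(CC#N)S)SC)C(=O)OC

[#6][SX2H0][#6] describes an aliphatic sulfur bridging two carbons with no H on the sulfur (a thioether).
(A) has a thiol (-SH) but the sulfur has H1, not H0 bridging two carbons.
(B) has a thiol (-SH) but the sulfur has H1, not H0 bridging two carbons.
(C) has a methoxy ether (-OCH3) but the bridging atom is O, not S.
(D) contains a methylthio ether (-SCH3), which satisfies every atom and bond constraint.
So the answer is (D).

D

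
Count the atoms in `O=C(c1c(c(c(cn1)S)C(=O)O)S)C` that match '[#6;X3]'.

7

The query [#6;X3] means: any carbon (aromatic or not) with three total connections.
Check the 14 heavy atoms by environment: 1× n (aromatic, X2) → no; 5× c (aromatic, X3) → match; 2× S (X2) → no; 2× C (X3) → match; 2× O (X1) → no; 1× C (X4) → no; 1× O (X2) → no.
Summing the matching environments: 5 + 2 = 7 matching atoms.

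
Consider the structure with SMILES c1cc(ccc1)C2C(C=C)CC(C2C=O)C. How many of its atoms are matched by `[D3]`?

5

The query [D3] means: atom with exactly three heavy-atom neighbours.
Check the 16 heavy atoms by environment: 3× C (D2) → no; 4× C (D3) → match; 1× c (aromatic, D3) → match; 5× c (aromatic, D2) → no; 2× C (D1) → no; 1× O (D1) → no.
Summing the matching environments: 4 + 1 = 5 matching atoms.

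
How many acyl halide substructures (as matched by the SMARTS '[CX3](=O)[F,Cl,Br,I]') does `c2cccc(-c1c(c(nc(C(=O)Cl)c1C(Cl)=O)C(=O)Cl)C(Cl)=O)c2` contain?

[CX3](=O)[F,Cl,Br,I] is the SMARTS for an acyl halide: a carbonyl carbon bonded to a halogen.
The molecule carries 4 separate instances of an acyl chloride (-C(=O)Cl) meeting every constraint; each maps to a distinct set of atoms, giving 4 matches.

4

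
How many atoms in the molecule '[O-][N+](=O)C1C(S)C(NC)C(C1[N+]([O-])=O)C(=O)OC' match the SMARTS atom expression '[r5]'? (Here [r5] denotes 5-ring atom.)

5

The query [r5] means: r5 matches atoms in a five-membered ring.
Check the 18 heavy atoms by environment: 5× C (in 5-ring) → match; 2× N (charge +1, acyclic) → no; 2× O (charge -1, acyclic) → no; 4× O (acyclic) → no; 1× N (acyclic) → no; 3× C (acyclic) → no; 1× S (acyclic) → no.
That gives 5 matching atoms.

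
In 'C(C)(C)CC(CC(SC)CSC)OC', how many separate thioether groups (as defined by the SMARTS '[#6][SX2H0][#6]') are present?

2

[#6][SX2H0][#6] is the SMARTS for a thioether: an aliphatic sulfur bridging two carbons with no H on the sulfur.
The molecule carries 2 separate instances of a methylthio ether (-SCH3) meeting every constraint; each maps to a distinct set of atoms, giving 2 matches.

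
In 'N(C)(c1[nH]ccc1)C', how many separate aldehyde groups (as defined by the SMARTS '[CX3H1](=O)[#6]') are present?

0

[CX3H1](=O)[#6] is the SMARTS for an aldehyde: an sp2 carbon with one H, double-bonded to O and single-bonded to carbon.
No fragment in the molecule satisfies every constraint, giving 0 matches.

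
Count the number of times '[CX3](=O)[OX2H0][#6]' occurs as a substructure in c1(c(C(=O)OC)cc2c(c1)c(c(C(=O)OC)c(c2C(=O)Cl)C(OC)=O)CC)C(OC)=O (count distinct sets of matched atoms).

4

[CX3](=O)[OX2H0][#6] is the SMARTS for an ester: a carbonyl carbon bonded to an oxygen that is itself bonded to carbon (no H on that O).
The molecule carries 4 separate instances of a methyl-ester group (-C(=O)OCH3) meeting every constraint; each maps to a distinct set of atoms, giving 4 matches.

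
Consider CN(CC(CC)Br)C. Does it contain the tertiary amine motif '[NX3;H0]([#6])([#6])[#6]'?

Yes

The pattern [NX3;H0]([#6])([#6])[#6] describes a trivalent nitrogen with no H, bonded to three carbons — a tertiary amine.
The molecule carries a dimethylamino group (-N(CH3)2), whose atoms satisfy every constraint of the query, so the pattern matches.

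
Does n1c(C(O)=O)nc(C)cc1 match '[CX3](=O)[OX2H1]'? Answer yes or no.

The pattern [CX3](=O)[OX2H1] describes an sp2 carbon double-bonded to O and single-bonded to an -OH oxygen — a carboxylic acid.
The molecule carries a carboxylic acid group (-C(=O)OH), whose atoms satisfy every constraint of the query, so the pattern matches.

Yes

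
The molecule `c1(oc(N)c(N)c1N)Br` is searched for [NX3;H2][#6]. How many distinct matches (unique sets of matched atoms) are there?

3

[NX3;H2][#6] is the SMARTS for a primary amine: a trivalent nitrogen with two H attached to carbon.
The molecule carries 3 separate instances of a primary amino group (-NH2) meeting every constraint; each maps to a distinct set of atoms, giving 3 matches.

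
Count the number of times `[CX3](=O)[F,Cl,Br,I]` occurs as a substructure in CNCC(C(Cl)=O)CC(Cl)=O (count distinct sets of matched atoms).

2

[CX3](=O)[F,Cl,Br,I] is the SMARTS for an acyl halide: a carbonyl carbon bonded to a halogen.
The molecule carries 2 separate instances of an acyl chloride (-C(=O)Cl) meeting every constraint; each maps to a distinct set of atoms, giving 2 matches.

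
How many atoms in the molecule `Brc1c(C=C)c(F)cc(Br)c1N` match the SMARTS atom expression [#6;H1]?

The query [#6;H1] means: any carbon bearing exactly one hydrogen.
Check the 12 heavy atoms by environment: 5× c (aromatic, H0) → no; 1× c (aromatic, H1) → match; 1× N (H2) → no; 1× C (H1) → match; 1× C (H2) → no; 2× Br (H0) → no; 1× F (H0) → no.
Summing the matching environments: 1 + 1 = 2 matching atoms.

2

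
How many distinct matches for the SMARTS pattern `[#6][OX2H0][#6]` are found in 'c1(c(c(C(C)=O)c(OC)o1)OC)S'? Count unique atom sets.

[#6][OX2H0][#6] is the SMARTS for an ether: an aliphatic oxygen bridging two carbons with no H on the oxygen.
The molecule carries 2 separate instances of a methoxy ether (-OCH3) meeting every constraint; each maps to a distinct set of atoms, giving 2 matches.

2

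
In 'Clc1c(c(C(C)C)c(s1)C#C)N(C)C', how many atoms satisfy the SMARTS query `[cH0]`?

The query [cH0] means: aromatic carbon with no attached hydrogen (substituted or ring-fusion).
Check the 14 heavy atoms by environment: 1× s (aromatic, H0) → no; 4× c (aromatic, H0) → match; 2× C (H1) → no; 4× C (H3) → no; 1× Cl (H0) → no; 1× N (H0) → no; 1× C (H0) → no.
That gives 4 matching atoms.

4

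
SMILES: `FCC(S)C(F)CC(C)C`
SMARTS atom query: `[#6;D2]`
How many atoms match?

2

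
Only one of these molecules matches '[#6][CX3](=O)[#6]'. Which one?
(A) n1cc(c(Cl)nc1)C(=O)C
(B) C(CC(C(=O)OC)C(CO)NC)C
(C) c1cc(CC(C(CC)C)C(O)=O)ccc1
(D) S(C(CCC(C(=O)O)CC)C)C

[#6][CX3](=O)[#6] describes a carbonyl carbon (no H) flanked by two carbons (a ketone).
(A) contains an acetyl/ketone group (-C(=O)CH3), which satisfies every atom and bond constraint.
(B) has a methyl-ester group (-C(=O)OCH3) but one neighbour of the carbonyl carbon is O, not C.
(C) has a carboxylic acid group (-C(=O)OH) but one neighbour of the carbonyl carbon is O, not C.
(D) has a carboxylic acid group (-C(=O)OH) but one neighbour of the carbonyl carbon is O, not C.
So the answer is (A).

A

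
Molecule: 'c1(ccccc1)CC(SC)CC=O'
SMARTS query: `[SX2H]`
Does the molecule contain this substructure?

No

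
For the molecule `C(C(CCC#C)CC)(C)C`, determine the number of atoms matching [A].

The query [A] means: A matches any aliphatic (non-aromatic) heavy atom.
Check the 10 heavy atoms by environment: 10× C → match.
That gives 10 matching atoms.

10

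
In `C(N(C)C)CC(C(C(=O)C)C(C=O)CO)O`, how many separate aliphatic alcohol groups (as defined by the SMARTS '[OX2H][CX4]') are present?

2

[OX2H][CX4] is the SMARTS for an aliphatic alcohol: a hydroxyl oxygen bound to an sp3 (X4) carbon.
The molecule carries 2 separate instances of a hydroxyl group (-OH) meeting every constraint; each maps to a distinct set of atoms, giving 2 matches.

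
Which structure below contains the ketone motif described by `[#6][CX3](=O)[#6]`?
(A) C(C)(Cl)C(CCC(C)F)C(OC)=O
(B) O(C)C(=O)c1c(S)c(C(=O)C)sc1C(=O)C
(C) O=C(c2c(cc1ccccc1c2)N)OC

[#6][CX3](=O)[#6] describes a carbonyl carbon (no H) flanked by two carbons (a ketone).
(A) has a methyl-ester group (-C(=O)OCH3) but one neighbour of the carbonyl carbon is O, not C.
(B) contains an acetyl/ketone group (-C(=O)CH3), which satisfies every atom and bond constraint.
(C) has a methyl-ester group (-C(=O)OCH3) but one neighbour of the carbonyl carbon is O, not C.
So the answer is (B).

B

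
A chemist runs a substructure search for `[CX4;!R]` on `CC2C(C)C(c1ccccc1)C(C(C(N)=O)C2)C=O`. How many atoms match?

The query [CX4;!R] means: aliphatic carbon with four total connections, not in a ring.
Check the 19 heavy atoms by environment: 6× C (X4, in 6-ring) → no; 2× C (X3, acyclic) → no; 2× O (X1, acyclic) → no; 2× C (X4, acyclic) → match; 6× c (aromatic, X3, in 6-ring) → no; 1× N (X3, acyclic) → no.
That gives 2 matching atoms.

2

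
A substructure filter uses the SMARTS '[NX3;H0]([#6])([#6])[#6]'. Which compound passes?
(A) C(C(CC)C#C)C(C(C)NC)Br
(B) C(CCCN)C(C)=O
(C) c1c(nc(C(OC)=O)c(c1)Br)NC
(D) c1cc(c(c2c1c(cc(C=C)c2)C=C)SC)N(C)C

D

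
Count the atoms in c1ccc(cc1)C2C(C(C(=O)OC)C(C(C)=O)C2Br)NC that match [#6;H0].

The query [#6;H0] means: any carbon with no attached hydrogen.
Check the 21 heavy atoms by environment: 5× C (H1) → no; 1× c (aromatic, H0) → match; 5× c (aromatic, H1) → no; 2× C (H0) → match; 3× O (H0) → no; 3× C (H3) → no; 1× Br (H0) → no; 1× N (H1) → no.
Summing the matching environments: 1 + 2 = 3 matching atoms.

3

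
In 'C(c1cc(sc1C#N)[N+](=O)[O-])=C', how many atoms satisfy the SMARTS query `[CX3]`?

2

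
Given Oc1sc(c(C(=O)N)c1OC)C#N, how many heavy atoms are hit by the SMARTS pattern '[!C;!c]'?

The query [!C;!c] means: neither aliphatic nor aromatic carbon — same as [!#6].
Check the 13 heavy atoms by environment: 1× s (aromatic) → match; 4× c (aromatic) → no; 3× O → match; 3× C → no; 2× N → match.
Summing the matching environments: 1 + 3 + 2 = 6 matching atoms.

6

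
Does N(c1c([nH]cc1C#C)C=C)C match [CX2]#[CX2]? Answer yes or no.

Yes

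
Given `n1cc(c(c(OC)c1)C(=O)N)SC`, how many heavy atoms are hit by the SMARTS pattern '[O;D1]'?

1

Check the 13 heavy atoms by environment: 1× n (aromatic, D2) → no; 2× c (aromatic, D2) → no; 3× c (aromatic, D3) → no; 1× S (D2) → no; 2× C (D1) → no; 1× O (D2) → no; 1× C (D3) → no; 1× O (D1) → match; 1× N (D1) → no.
That gives 1 matching atom.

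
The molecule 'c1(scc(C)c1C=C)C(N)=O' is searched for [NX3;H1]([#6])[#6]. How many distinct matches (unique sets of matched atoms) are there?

[NX3;H1]([#6])[#6] is the SMARTS for a secondary amine: a trivalent nitrogen with one H, bonded to two carbons.
The molecule has a primary amide (-C(=O)NH2), but the -C(=O)NH2 nitrogen has H2, not H1; nothing else fits, so there are 0 matches.

0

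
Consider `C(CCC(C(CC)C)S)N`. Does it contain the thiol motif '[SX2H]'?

Yes

The pattern [SX2H] describes an aliphatic sulfur with two connections, one being H — a thiol.
The molecule carries a thiol (-SH), whose atoms satisfy every constraint of the query, so the pattern matches.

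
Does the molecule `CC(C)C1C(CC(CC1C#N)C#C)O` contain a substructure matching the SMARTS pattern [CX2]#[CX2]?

The pattern [CX2]#[CX2] describes a carbon-carbon triple bond — an alkyne.
The molecule carries an ethynyl group (-C#CH), whose atoms satisfy every constraint of the query, so the pattern matches.

Yes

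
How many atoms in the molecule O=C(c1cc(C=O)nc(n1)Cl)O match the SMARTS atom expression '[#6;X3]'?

The query [#6;X3] means: any carbon (aromatic or not) with three total connections.
Check the 12 heavy atoms by environment: 2× n (aromatic, X2) → no; 4× c (aromatic, X3) → match; 2× C (X3) → match; 2× O (X1) → no; 1× Cl (X1) → no; 1× O (X2) → no.
Summing the matching environments: 4 + 2 = 6 matching atoms.

6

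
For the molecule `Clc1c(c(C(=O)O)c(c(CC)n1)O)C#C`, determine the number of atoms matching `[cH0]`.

Check the 15 heavy atoms by environment: 1× n (aromatic, H0) → no; 5× c (aromatic, H0) → match; 2× C (H0) → no; 1× O (H0) → no; 2× O (H1) → no; 1× C (H1) → no; 1× Cl (H0) → no; 1× C (H2) → no; 1× C (H3) → no.
That gives 5 matching atoms.

5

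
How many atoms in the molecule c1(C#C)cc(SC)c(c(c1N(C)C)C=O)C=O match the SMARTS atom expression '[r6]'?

6

The query [r6] means: r6 matches atoms in a six-membered ring.
Check the 17 heavy atoms by environment: 6× c (aromatic, in 6-ring) → match; 7× C (acyclic) → no; 2× O (acyclic) → no; 1× S (acyclic) → no; 1× N (acyclic) → no.
That gives 6 matching atoms.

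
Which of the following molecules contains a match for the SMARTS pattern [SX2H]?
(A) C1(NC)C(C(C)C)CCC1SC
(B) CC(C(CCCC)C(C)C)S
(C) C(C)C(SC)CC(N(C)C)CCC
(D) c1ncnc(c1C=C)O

[SX2H] describes an aliphatic sulfur with two connections, one being H (a thiol).
(A) has a methylthio ether (-SCH3) but the sulfur has H0 (bonded to two carbons), not H1.
(B) contains a thiol (-SH), which satisfies every atom and bond constraint.
(C) has a methylthio ether (-SCH3) but the sulfur has H0 (bonded to two carbons), not H1.
(D) has a hydroxyl group (-OH) but it is an -OH, not an -SH.
So the answer is (B).

B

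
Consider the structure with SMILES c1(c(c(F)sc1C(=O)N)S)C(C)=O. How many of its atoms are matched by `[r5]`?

5

The query [r5] means: r5 matches atoms in a five-membered ring.
Check the 13 heavy atoms by environment: 1× s (aromatic, in 5-ring) → match; 4× c (aromatic, in 5-ring) → match; 1× S (acyclic) → no; 1× F (acyclic) → no; 3× C (acyclic) → no; 2× O (acyclic) → no; 1× N (acyclic) → no.
Summing the matching environments: 1 + 4 = 5 matching atoms.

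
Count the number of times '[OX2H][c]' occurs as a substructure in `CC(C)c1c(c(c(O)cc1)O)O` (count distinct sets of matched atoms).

3

[OX2H][c] is the SMARTS for a phenol: a hydroxyl oxygen attached to an aromatic carbon.
The molecule carries 3 separate instances of a hydroxyl group (-OH) meeting every constraint; each maps to a distinct set of atoms, giving 3 matches.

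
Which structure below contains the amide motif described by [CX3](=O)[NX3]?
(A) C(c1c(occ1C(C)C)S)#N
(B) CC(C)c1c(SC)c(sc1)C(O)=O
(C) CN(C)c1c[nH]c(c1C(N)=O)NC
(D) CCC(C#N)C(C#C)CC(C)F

C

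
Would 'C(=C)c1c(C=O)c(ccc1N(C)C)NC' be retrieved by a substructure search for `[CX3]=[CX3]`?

Yes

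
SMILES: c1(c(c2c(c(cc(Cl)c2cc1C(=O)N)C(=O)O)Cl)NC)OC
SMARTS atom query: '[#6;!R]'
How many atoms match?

4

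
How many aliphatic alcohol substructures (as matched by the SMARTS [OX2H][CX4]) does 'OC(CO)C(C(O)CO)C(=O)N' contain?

4

[OX2H][CX4] is the SMARTS for an aliphatic alcohol: a hydroxyl oxygen bound to an sp3 (X4) carbon.
The molecule carries 4 separate instances of a hydroxyl group (-OH) meeting every constraint; each maps to a distinct set of atoms, giving 4 matches.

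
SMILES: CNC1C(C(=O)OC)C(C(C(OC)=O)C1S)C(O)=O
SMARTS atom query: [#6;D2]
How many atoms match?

The query [#6;D2] means: any carbon bonded to exactly two heavy atoms.
Check the 19 heavy atoms by environment: 8× C (D3) → no; 1× S (D1) → no; 1× N (D2) → no; 3× C (D1) → no; 4× O (D1) → no; 2× O (D2) → no.
No environment satisfies the query, so 0 matching atoms.

0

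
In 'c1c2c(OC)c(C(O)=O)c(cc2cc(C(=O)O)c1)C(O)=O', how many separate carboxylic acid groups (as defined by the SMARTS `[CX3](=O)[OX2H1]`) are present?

3

[CX3](=O)[OX2H1] is the SMARTS for a carboxylic acid: an sp2 carbon double-bonded to O and single-bonded to an -OH oxygen.
The molecule carries 3 separate instances of a carboxylic acid group (-C(=O)OH) meeting every constraint; each maps to a distinct set of atoms, giving 3 matches.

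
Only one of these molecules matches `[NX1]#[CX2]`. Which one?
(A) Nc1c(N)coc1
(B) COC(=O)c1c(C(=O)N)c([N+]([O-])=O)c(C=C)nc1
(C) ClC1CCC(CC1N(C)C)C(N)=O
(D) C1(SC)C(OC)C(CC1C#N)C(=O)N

D

[NX1]#[CX2] describes a nitrogen triple-bonded to a two-connected carbon (a nitrile).
(A) has a primary amino group (-NH2) but the nitrogen is NX3 (three connections), not NX1 triple-bonded.
(B) has a primary amide (-C(=O)NH2) but the nitrogen is NX3, not NX1.
(C) has a primary amide (-C(=O)NH2) but the nitrogen is NX3, not NX1.
(D) contains a nitrile (-C#N), which satisfies every atom and bond constraint.
So the answer is (D).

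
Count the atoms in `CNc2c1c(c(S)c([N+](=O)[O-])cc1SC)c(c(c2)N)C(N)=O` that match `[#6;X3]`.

11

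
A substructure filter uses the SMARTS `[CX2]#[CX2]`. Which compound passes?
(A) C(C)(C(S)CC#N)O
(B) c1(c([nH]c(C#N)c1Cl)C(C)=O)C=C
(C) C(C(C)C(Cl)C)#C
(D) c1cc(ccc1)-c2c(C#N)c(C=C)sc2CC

C

[CX2]#[CX2] describes a carbon-carbon triple bond (an alkyne).
(A) has a nitrile (-C#N) but the triple bond is C#N, not C#C.
(B) has a vinyl group (-CH=CH2) but the C=C is a double bond; both carbons are CX3, not CX2.
(C) contains an ethynyl group (-C#CH), which satisfies every atom and bond constraint.
(D) has a vinyl group (-CH=CH2) but the C=C is a double bond; both carbons are CX3, not CX2.
So the answer is (C).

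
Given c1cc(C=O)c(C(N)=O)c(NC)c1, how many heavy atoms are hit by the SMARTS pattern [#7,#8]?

The query [#7,#8] means: nitrogen or oxygen (comma = OR).
Check the 13 heavy atoms by environment: 6× c (aromatic) → no; 2× N → match; 3× C → no; 2× O → match.
Summing the matching environments: 2 + 2 = 4 matching atoms.

4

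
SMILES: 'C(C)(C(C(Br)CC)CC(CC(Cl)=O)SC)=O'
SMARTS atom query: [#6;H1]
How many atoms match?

3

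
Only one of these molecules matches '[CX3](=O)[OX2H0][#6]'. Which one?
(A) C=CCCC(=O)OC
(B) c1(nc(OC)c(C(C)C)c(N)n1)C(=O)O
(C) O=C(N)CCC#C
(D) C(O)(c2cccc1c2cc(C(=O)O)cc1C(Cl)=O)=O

A

[CX3](=O)[OX2H0][#6] describes a carbonyl carbon bonded to an oxygen that is itself bonded to carbon (no H on that O) (an ester).
(A) contains a methyl-ester group (-C(=O)OCH3), which satisfies every atom and bond constraint.
(B) has a methoxy ether (-OCH3) but the ether oxygen is not adjacent to a C=O carbon.
(C) has a primary amide (-C(=O)NH2) but the carbonyl is bonded to N, not to an O-C linkage.
(D) has a carboxylic acid group (-C(=O)OH) but the singly-bonded O carries H (OX2H1, not H0).
So the answer is (A).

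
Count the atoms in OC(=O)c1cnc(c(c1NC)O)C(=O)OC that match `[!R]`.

10

Check the 16 heavy atoms by environment: 1× n (aromatic, in 6-ring) → no; 5× c (aromatic, in 6-ring) → no; 4× C (acyclic) → match; 5× O (acyclic) → match; 1× N (acyclic) → match.
Summing the matching environments: 4 + 5 + 1 = 10 matching atoms.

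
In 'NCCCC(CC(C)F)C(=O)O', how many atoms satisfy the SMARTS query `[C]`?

8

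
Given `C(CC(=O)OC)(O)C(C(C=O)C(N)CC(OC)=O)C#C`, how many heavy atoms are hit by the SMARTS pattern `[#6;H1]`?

Check the 20 heavy atoms by environment: 2× C (H2) → no; 6× C (H1) → match; 3× C (H0) → no; 1× N (H2) → no; 5× O (H0) → no; 2× C (H3) → no; 1× O (H1) → no.
That gives 6 matching atoms.

6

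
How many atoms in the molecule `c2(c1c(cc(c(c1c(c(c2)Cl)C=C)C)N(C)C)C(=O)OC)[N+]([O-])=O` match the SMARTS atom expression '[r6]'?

10

The query [r6] means: r6 matches atoms in a six-membered ring.
Check the 24 heavy atoms by environment: 10× c (aromatic, in 6-ring) → match; 7× C (acyclic) → no; 1× N (charge +1, acyclic) → no; 1× O (charge -1, acyclic) → no; 3× O (acyclic) → no; 1× Cl (acyclic) → no; 1× N (acyclic) → no.
That gives 10 matching atoms.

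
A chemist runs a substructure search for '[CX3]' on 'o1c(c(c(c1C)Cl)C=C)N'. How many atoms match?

Check the 10 heavy atoms by environment: 1× o (aromatic, X2) → no; 4× c (aromatic, X3) → no; 1× Cl (X1) → no; 2× C (X3) → match; 1× C (X4) → no; 1× N (X3) → no.
That gives 2 matching atoms.

2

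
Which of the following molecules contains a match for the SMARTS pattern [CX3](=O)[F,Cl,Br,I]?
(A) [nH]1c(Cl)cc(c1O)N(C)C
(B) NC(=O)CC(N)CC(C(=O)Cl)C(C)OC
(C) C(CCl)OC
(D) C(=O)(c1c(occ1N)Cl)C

B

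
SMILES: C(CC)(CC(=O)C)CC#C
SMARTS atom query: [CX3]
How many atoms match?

1

The query [CX3] means: C with X3: aliphatic carbon with exactly 3 total connections.
Check the 10 heavy atoms by environment: 6× C (X4) → no; 1× C (X3) → match; 1× O (X1) → no; 2× C (X2) → no.
That gives 1 matching atom.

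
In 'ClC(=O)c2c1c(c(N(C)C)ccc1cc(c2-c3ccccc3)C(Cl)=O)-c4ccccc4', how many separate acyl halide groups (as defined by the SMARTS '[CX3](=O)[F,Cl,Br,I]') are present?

[CX3](=O)[F,Cl,Br,I] is the SMARTS for an acyl halide: a carbonyl carbon bonded to a halogen.
The molecule carries 2 separate instances of an acyl chloride (-C(=O)Cl) meeting every constraint; each maps to a distinct set of atoms, giving 2 matches.

2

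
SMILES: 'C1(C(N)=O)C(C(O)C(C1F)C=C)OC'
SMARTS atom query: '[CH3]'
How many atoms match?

The query [CH3] means: aliphatic carbon with exactly three hydrogens.
Check the 14 heavy atoms by environment: 6× C (H1) → no; 1× C (H2) → no; 1× O (H1) → no; 1× C (H0) → no; 2× O (H0) → no; 1× N (H2) → no; 1× F (H0) → no; 1× C (H3) → match.
That gives 1 matching atom.

1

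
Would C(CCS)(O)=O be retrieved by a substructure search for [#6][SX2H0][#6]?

No

The pattern [#6][SX2H0][#6] describes an aliphatic sulfur bridging two carbons with no H on the sulfur — a thioether.
The closest candidate here is a thiol (-SH), but the sulfur has H1, not H0 bridging two carbons. No other fragment satisfies the full query, so there is no match.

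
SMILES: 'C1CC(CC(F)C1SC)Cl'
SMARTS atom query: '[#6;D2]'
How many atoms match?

3

The query [#6;D2] means: any carbon bonded to exactly two heavy atoms.
Check the 10 heavy atoms by environment: 3× C (D2) → match; 3× C (D3) → no; 1× F (D1) → no; 1× S (D2) → no; 1× C (D1) → no; 1× Cl (D1) → no.
That gives 3 matching atoms.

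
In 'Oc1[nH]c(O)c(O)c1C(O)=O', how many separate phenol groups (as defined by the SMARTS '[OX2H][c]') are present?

[OX2H][c] is the SMARTS for a phenol: a hydroxyl oxygen attached to an aromatic carbon.
The molecule carries 3 separate instances of a hydroxyl group (-OH) meeting every constraint; each maps to a distinct set of atoms, giving 3 matches.

3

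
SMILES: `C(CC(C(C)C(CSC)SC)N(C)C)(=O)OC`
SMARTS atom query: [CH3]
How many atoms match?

6

The query [CH3] means: aliphatic carbon with exactly three hydrogens.
Check the 17 heavy atoms by environment: 2× C (H2) → no; 3× C (H1) → no; 6× C (H3) → match; 2× S (H0) → no; 1× C (H0) → no; 2× O (H0) → no; 1× N (H0) → no.
That gives 6 matching atoms.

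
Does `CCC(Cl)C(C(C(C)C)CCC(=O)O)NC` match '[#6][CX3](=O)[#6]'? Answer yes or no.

The pattern [#6][CX3](=O)[#6] describes a carbonyl carbon (no H) flanked by two carbons — a ketone.
The closest candidate here is a carboxylic acid group (-C(=O)OH), but one neighbour of the carbonyl carbon is O, not C. No other fragment satisfies the full query, so there is no match.

No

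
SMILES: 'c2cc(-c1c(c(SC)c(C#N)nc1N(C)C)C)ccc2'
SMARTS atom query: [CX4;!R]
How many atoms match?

4

The query [CX4;!R] means: aliphatic carbon with four total connections, not in a ring.
Check the 20 heavy atoms by environment: 1× n (aromatic, X2, in 6-ring) → no; 11× c (aromatic, X3, in 6-ring) → no; 1× S (X2, acyclic) → no; 4× C (X4, acyclic) → match; 1× C (X2, acyclic) → no; 1× N (X1, acyclic) → no; 1× N (X3, acyclic) → no.
That gives 4 matching atoms.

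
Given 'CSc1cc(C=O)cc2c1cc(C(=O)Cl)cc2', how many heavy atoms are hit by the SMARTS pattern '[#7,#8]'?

2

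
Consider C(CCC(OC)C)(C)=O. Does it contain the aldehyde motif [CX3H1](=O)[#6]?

No

The pattern [CX3H1](=O)[#6] describes an sp2 carbon with one H, double-bonded to O and single-bonded to carbon — an aldehyde.
The closest candidate here is an acetyl/ketone group (-C(=O)CH3), but the carbonyl carbon has H0 (two carbon neighbours), not H1. No other fragment satisfies the full query, so there is no match.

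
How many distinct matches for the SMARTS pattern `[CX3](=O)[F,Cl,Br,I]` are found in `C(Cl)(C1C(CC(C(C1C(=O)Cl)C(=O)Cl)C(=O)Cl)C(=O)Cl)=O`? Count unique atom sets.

5

[CX3](=O)[F,Cl,Br,I] is the SMARTS for an acyl halide: a carbonyl carbon bonded to a halogen.
The molecule carries 5 separate instances of an acyl chloride (-C(=O)Cl) meeting every constraint; each maps to a distinct set of atoms, giving 5 matches.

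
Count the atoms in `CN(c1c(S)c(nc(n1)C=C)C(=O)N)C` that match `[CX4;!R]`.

Check the 15 heavy atoms by environment: 2× n (aromatic, X2, in 6-ring) → no; 4× c (aromatic, X3, in 6-ring) → no; 3× C (X3, acyclic) → no; 1× S (X2, acyclic) → no; 1× O (X1, acyclic) → no; 2× N (X3, acyclic) → no; 2× C (X4, acyclic) → match.
That gives 2 matching atoms.

2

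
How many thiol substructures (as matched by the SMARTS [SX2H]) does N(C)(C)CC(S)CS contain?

2

[SX2H] is the SMARTS for a thiol: an aliphatic sulfur with two connections, one being H.
The molecule carries 2 separate instances of a thiol (-SH) meeting every constraint; each maps to a distinct set of atoms, giving 2 matches.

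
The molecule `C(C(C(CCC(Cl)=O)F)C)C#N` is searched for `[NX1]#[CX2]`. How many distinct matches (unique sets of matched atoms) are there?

[NX1]#[CX2] is the SMARTS for a nitrile: a nitrogen triple-bonded to a two-connected carbon.
Exactly one fragment in the molecule meets all constraints, giving 1 match.

1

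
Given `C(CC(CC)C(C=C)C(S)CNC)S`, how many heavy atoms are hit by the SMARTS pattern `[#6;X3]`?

2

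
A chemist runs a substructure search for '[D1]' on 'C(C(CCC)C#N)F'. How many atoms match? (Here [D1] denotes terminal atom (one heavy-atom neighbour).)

3

The query [D1] means: atom with exactly one heavy-atom neighbour (degree 1).
Check the 8 heavy atoms by environment: 4× C (D2) → no; 1× C (D3) → no; 1× F (D1) → match; 1× C (D1) → match; 1× N (D1) → match.
Summing the matching environments: 1 + 1 + 1 = 3 matching atoms.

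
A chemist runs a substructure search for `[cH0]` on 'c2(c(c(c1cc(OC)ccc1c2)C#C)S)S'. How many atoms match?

6

Check the 16 heavy atoms by environment: 6× c (aromatic, H0) → match; 4× c (aromatic, H1) → no; 2× S (H1) → no; 1× O (H0) → no; 1× C (H3) → no; 1× C (H0) → no; 1× C (H1) → no.
That gives 6 matching atoms.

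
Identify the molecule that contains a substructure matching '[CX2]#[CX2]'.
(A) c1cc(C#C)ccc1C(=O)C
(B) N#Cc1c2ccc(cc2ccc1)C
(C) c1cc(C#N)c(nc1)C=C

A

[CX2]#[CX2] describes a carbon-carbon triple bond (an alkyne).
(A) contains an ethynyl group (-C#CH), which satisfies every atom and bond constraint.
(B) has a nitrile (-C#N) but the triple bond is C#N, not C#C.
(C) has a vinyl group (-CH=CH2) but the C=C is a double bond; both carbons are CX3, not CX2.
So the answer is (A).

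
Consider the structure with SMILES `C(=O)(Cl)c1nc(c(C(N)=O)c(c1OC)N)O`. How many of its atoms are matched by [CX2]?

0

Check the 16 heavy atoms by environment: 1× n (aromatic, X2) → no; 5× c (aromatic, X3) → no; 2× O (X2) → no; 1× C (X4) → no; 2× N (X3) → no; 2× C (X3) → no; 2× O (X1) → no; 1× Cl (X1) → no.
No environment satisfies the query, so 0 matching atoms.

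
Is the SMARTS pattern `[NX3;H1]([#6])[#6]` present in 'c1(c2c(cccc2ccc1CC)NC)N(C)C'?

The pattern [NX3;H1]([#6])[#6] describes a trivalent nitrogen with one H, bonded to two carbons — a secondary amine.
The molecule carries an N-methylamino group (-NHCH3), whose atoms satisfy every constraint of the query, so the pattern matches.

Yes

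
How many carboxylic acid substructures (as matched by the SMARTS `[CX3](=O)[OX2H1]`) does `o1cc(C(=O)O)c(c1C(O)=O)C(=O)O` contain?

3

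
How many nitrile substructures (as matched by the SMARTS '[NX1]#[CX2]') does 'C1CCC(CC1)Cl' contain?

0

[NX1]#[CX2] is the SMARTS for a nitrile: a nitrogen triple-bonded to a two-connected carbon.
No fragment in the molecule satisfies every constraint, giving 0 matches.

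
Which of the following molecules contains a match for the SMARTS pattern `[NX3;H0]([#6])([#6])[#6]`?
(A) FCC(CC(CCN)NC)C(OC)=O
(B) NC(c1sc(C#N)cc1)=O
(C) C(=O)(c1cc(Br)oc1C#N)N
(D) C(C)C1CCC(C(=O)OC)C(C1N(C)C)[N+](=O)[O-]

[NX3;H0]([#6])([#6])[#6] describes a trivalent nitrogen with no H, bonded to three carbons (a tertiary amine).
(A) has a primary amino group (-NH2) but the nitrogen has H2, not H0 with three carbons.
(B) has a primary amide (-C(=O)NH2) but the amide nitrogen has H2 and only one carbon neighbour.
(C) has a primary amide (-C(=O)NH2) but the amide nitrogen has H2 and only one carbon neighbour.
(D) contains a dimethylamino group (-N(CH3)2), which satisfies every atom and bond constraint.
So the answer is (D).

D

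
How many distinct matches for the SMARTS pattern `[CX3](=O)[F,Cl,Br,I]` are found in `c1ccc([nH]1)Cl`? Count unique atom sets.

0

[CX3](=O)[F,Cl,Br,I] is the SMARTS for an acyl halide: a carbonyl carbon bonded to a halogen.
The molecule has a chloro substituent, but the Cl is not on a carbonyl carbon; nothing else fits, so there are 0 matches.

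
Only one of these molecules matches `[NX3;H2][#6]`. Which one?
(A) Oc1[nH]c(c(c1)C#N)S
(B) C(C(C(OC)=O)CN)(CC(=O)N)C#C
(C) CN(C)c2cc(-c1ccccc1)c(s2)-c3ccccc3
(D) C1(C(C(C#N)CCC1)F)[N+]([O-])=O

B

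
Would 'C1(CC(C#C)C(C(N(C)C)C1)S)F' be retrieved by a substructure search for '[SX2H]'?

Yes

The pattern [SX2H] describes an aliphatic sulfur with two connections, one being H — a thiol.
The molecule carries a thiol (-SH), whose atoms satisfy every constraint of the query, so the pattern matches.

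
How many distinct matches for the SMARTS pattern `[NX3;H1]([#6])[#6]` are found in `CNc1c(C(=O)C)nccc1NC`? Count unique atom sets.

2

[NX3;H1]([#6])[#6] is the SMARTS for a secondary amine: a trivalent nitrogen with one H, bonded to two carbons.
The molecule carries 2 separate instances of an N-methylamino group (-NHCH3) meeting every constraint; each maps to a distinct set of atoms, giving 2 matches.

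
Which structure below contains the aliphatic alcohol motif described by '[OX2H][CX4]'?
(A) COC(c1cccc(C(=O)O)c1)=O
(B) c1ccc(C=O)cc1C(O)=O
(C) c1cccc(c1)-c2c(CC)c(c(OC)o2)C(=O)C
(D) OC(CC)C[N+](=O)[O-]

[OX2H][CX4] describes a hydroxyl oxygen bound to an sp3 (X4) carbon (an aliphatic alcohol).
(A) has a carboxylic acid group (-C(=O)OH) but the -OH is on a CX3 carbonyl carbon, not a CX4 carbon.
(B) has a carboxylic acid group (-C(=O)OH) but the -OH is on a CX3 carbonyl carbon, not a CX4 carbon.
(C) has a methoxy ether (-OCH3) but the oxygen has H0 (ether), not H1.
(D) contains a hydroxyl group (-OH), which satisfies every atom and bond constraint.
So the answer is (D).

D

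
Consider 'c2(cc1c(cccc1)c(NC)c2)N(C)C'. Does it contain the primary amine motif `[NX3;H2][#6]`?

No

The pattern [NX3;H2][#6] describes a trivalent nitrogen with two H attached to carbon — a primary amine.
The closest candidate here is an N-methylamino group (-NHCH3), but the nitrogen bears two carbons and only one H (H1), not H2. No other fragment satisfies the full query, so there is no match.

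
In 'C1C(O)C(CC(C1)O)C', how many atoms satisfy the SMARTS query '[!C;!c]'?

2

The query [!C;!c] means: neither aliphatic nor aromatic carbon — same as [!#6].
Check the 9 heavy atoms by environment: 7× C → no; 2× O → match.
That gives 2 matching atoms.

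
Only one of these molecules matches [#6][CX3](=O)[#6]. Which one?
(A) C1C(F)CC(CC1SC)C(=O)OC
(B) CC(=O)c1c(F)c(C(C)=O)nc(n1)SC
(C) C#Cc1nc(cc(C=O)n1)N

[#6][CX3](=O)[#6] describes a carbonyl carbon (no H) flanked by two carbons (a ketone).
(A) has a methyl-ester group (-C(=O)OCH3) but one neighbour of the carbonyl carbon is O, not C.
(B) contains an acetyl/ketone group (-C(=O)CH3), which satisfies every atom and bond constraint.
(C) has an aldehyde (-CHO) but the carbonyl carbon has H1, so it is not flanked by two carbons.
So the answer is (B).

B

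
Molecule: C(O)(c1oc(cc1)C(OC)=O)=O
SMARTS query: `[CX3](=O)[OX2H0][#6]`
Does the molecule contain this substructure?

Yes

The pattern [CX3](=O)[OX2H0][#6] describes a carbonyl carbon bonded to an oxygen that is itself bonded to carbon (no H on that O) — an ester.
The molecule carries a methyl-ester group (-C(=O)OCH3), whose atoms satisfy every constraint of the query, so the pattern matches.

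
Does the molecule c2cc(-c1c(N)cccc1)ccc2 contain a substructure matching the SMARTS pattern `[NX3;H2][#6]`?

The pattern [NX3;H2][#6] describes a trivalent nitrogen with two H attached to carbon — a primary amine.
The molecule carries a primary amino group (-NH2), whose atoms satisfy every constraint of the query, so the pattern matches.

Yes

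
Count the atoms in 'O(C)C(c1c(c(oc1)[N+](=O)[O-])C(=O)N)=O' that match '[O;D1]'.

4

The query [O;D1] means: aliphatic oxygen bonded to exactly one heavy atom.
Check the 15 heavy atoms by environment: 1× o (aromatic, D2) → no; 1× c (aromatic, D2) → no; 3× c (aromatic, D3) → no; 2× C (D3) → no; 3× O (D1) → match; 1× N (D1) → no; 1× N (charge +1, D3) → no; 1× O (charge -1, D1) → match; 1× O (D2) → no; 1× C (D1) → no.
Summing the matching environments: 3 + 1 = 4 matching atoms.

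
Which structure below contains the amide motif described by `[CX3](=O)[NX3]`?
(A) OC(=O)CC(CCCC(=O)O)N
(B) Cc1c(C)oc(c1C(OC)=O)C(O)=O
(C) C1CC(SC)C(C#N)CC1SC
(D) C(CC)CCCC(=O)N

[CX3](=O)[NX3] describes a carbonyl carbon bonded to a trivalent nitrogen (an amide).
(A) has a carboxylic acid group (-C(=O)OH) but the carbonyl is bonded to O, not to an NX3 nitrogen.
(B) has a carboxylic acid group (-C(=O)OH) but the carbonyl is bonded to O, not to an NX3 nitrogen.
(C) has a nitrile (-C#N) but the nitrile N is NX1 (triple-bonded), not NX3.
(D) contains a primary amide (-C(=O)NH2), which satisfies every atom and bond constraint.
So the answer is (D).

D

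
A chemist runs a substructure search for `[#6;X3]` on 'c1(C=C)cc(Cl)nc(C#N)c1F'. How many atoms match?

7

Check the 12 heavy atoms by environment: 1× n (aromatic, X2) → no; 5× c (aromatic, X3) → match; 2× C (X3) → match; 1× C (X2) → no; 1× N (X1) → no; 1× Cl (X1) → no; 1× F (X1) → no.
Summing the matching environments: 5 + 2 = 7 matching atoms.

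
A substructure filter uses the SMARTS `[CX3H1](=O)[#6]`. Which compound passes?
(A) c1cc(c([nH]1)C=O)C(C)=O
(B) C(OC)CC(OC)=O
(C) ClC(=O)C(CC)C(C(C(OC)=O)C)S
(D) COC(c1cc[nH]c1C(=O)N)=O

A

[CX3H1](=O)[#6] describes an sp2 carbon with one H, double-bonded to O and single-bonded to carbon (an aldehyde).
(A) contains an aldehyde (-CHO), which satisfies every atom and bond constraint.
(B) has a methyl-ester group (-C(=O)OCH3) but the carbonyl carbon has H0, not H1.
(C) has a methyl-ester group (-C(=O)OCH3) but the carbonyl carbon has H0, not H1.
(D) has a methyl-ester group (-C(=O)OCH3) but the carbonyl carbon has H0, not H1.
So the answer is (A).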